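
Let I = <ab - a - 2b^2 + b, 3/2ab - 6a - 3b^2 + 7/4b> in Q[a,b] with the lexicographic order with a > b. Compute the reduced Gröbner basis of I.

f_1 = ab - a - 2b^2 + b, LT = ab.
f_2 = 3/2ab - 6a - 3b^2 + 7/4b, LT = ab.

S(f_1,f_2): lcm = ab. S = 3a - 1/6b.
  leading term a: no divisor's leading term divides it; move 3a to the remainder.
  leading term b: no divisor's leading term divides it; move -1/6b to the remainder.
  remainder 3a - 1/6b ≠ 0; add g_3 = 3a - 1/6b to the basis.

S(f_1,g_3): lcm = ab. S = -a - 35/18b^2 + b.
  leading term a: subtract (-1/3)·g_3 from -a - 35/18b^2 + b → -35/18b^2 + 17/18b
  leading term b^2: no divisor's leading term divides it; move -35/18b^2 to the remainder.
  leading term b: no divisor's leading term divides it; move 17/18b to the remainder.
  remainder -35/18b^2 + 17/18b ≠ 0; add g_4 = -35/18b^2 + 17/18b to the basis.

The other S-polynomials (S(f_2,g_3), S(f_1,g_4), S(f_2,g_4), S(g_3,g_4)) all reduce to 0 modulo the current basis, so we have a Gröbner basis.
Inter-reduce: drop elements whose leading term is divisible by another's, tail-reduce, and make monic.

G = {a - 1/18b, b^2 - 17/35b}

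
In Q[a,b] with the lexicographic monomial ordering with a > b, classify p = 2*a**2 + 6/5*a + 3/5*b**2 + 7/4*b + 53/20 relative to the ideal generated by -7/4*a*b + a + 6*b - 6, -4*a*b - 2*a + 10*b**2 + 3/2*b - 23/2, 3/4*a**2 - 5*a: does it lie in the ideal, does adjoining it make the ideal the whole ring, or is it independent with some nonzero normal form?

First compute the reduced Gröbner basis of I by Buchberger's algorithm.
f_1 = -7/4*a*b + a + 6*b - 6, LT = a*b.
f_2 = -4*a*b - 2*a + 10*b**2 + 3/2*b - 23/2, LT = a*b.
f_3 = 3/4*a**2 - 5*a, LT = a**2.

S(f_1,f_2): lcm = a*b. S = -15/14*a + 5/2*b**2 - 171/56*b + 31/56.
  leading term a: no divisor's leading term divides it; move -15/14*a to the remainder.
  leading term b**2: no divisor's leading term divides it; move 5/2*b**2 to the remainder.
  leading term b: no divisor's leading term divides it; move -171/56*b to the remainder.
  leading term 1: no divisor's leading term divides it; move 31/56 to the remainder.
  remainder -15/14*a + 5/2*b**2 - 171/56*b + 31/56 ≠ 0; add h_4 = -15/14*a + 5/2*b**2 - 171/56*b + 31/56 to the basis.

S(f_1,f_3): lcm = a**2*b. S = -4/7*a**2 + 68/21*a*b + 24/7*a.
  leading term a**2: subtract (-16/21)·f_3 from -4/7*a**2 + 68/21*a*b + 24/7*a → 68/21*a*b - 8/21*a
  leading term a*b: subtract (-272/147)·f_1 from 68/21*a*b - 8/21*a → 72/49*a + 544/49*b - 544/49
  leading term a: subtract (-48/35)·h_4 from 72/49*a + 544/49*b - 544/49 → 24/7*b**2 + 242/35*b - 362/35
  leading term b**2: no divisor's leading term divides it; move 24/7*b**2 to the remainder.
  leading term b: no divisor's leading term divides it; move 242/35*b to the remainder.
  leading term 1: no divisor's leading term divides it; move -362/35 to the remainder.
  remainder 24/7*b**2 + 242/35*b - 362/35 ≠ 0; add h_5 = 24/7*b**2 + 242/35*b - 362/35 to the basis.

S(f_2,f_3): lcm = a**2*b. S = 1/2*a**2 - 5/2*a*b**2 + 151/24*a*b + 23/8*a.
  leading term a**2: subtract (2/3)·f_3 from 1/2*a**2 - 5/2*a*b**2 + 151/24*a*b + 23/8*a → -5/2*a*b**2 + 151/24*a*b + 149/24*a
  leading term a*b**2: subtract (10/7*b)·f_1 from -5/2*a*b**2 + 151/24*a*b + 149/24*a → 817/168*a*b + 149/24*a - 60/7*b**2 + 60/7*b
  leading term a*b: subtract (-817/294)·f_1 from 817/168*a*b + 149/24*a - 60/7*b**2 + 60/7*b → 3523/392*a - 60/7*b**2 + 1237/49*b - 817/49
  leading term a: subtract (-3523/420)·h_4 from 3523/392*a - 60/7*b**2 + 1237/49*b - 817/49 → 2083/168*b**2 - 59/160*b - 40421/3360
  leading term b**2: subtract (2083/576)·h_5 from 2083/168*b**2 - 59/160*b - 40421/3360 → -3197/126*b + 3197/126
  leading term b: no divisor's leading term divides it; move -3197/126*b to the remainder.
  leading term 1: no divisor's leading term divides it; move 3197/126 to the remainder.
  remainder -3197/126*b + 3197/126 ≠ 0; add h_6 = -3197/126*b + 3197/126 to the basis.

The other S-polynomials (S(f_1,h_4), S(f_2,h_4), S(f_3,h_4), S(f_1,h_5), S(f_2,h_5), S(f_3,h_5), S(h_4,h_5), S(f_1,h_6), S(f_2,h_6), S(f_3,h_6), S(h_4,h_6), S(h_5,h_6)) all reduce to 0 modulo the current basis, so we have a Gröbner basis.
Inter-reduce: drop elements whose leading term is divisible by another's, tail-reduce, and make monic.
Reduced Gröbner basis: {a, b - 1}.
Label its elements g_1 = a, g_2 = b - 1.

Reduce p = 2*a**2 + 6/5*a + 3/5*b**2 + 7/4*b + 53/20 modulo G:
  leading term a**2: subtract (2*a)·g_1 from 2*a**2 + 6/5*a + 3/5*b**2 + 7/4*b + 53/20 → 6/5*a + 3/5*b**2 + 7/4*b + 53/20
  leading term a: subtract (6/5)·g_1 from 6/5*a + 3/5*b**2 + 7/4*b + 53/20 → 3/5*b**2 + 7/4*b + 53/20
  leading term b**2: subtract (3/5*b)·g_2 from 3/5*b**2 + 7/4*b + 53/20 → 47/20*b + 53/20
  leading term b: subtract (47/20)·g_2 from 47/20*b + 53/20 → 5
  leading term 1: no divisor's leading term divides it; move 5 to the remainder.
  normal form = 5.
The normal form is nonzero, so p ∉ I. Since p minus its normal form lies in I, I + (p) = I + (r) where r = 5; decide whether this ideal is the whole ring.
Here r = 5 is a nonzero constant, hence a unit: 1 ∈ I + (p), the Gröbner basis of I + (p) is {1}, and the enlarged system has no common solution — adjoining p is inconsistent.

Adjoining 2*a**2 + 6/5*a + 3/5*b**2 + 7/4*b + 53/20 makes the ideal the whole ring: the system is inconsistent.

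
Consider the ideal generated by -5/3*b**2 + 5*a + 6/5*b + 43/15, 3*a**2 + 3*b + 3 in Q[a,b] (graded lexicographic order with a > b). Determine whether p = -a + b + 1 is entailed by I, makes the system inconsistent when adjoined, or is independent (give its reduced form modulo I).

-a + b + 1 is independent of I; its normal form modulo I is -a + b + 1.

First compute the reduced Gröbner basis of I by Buchberger's algorithm.
f_1 = -5/3*b**2 + 5*a + 6/5*b + 43/15, LT = b**2.
f_2 = 3*a**2 + 3*b + 3, LT = a**2.

The S-polynomials (S(f_1,f_2)) all reduce to 0 modulo the current basis, so we have a Gröbner basis.
Inter-reduce: drop elements whose leading term is divisible by another's, tail-reduce, and make monic.
Reduced Gröbner basis: {a**2 + b + 1, b**2 - 3*a - 18/25*b - 43/25}.
Label its elements g_1 = a**2 + b + 1, g_2 = b**2 - 3*a - 18/25*b - 43/25.

Reduce p = -a + b + 1 modulo G:
  leading term a: no divisor's leading term divides it; move -a to the remainder.
  leading term b: no divisor's leading term divides it; move b to the remainder.
  leading term 1: no divisor's leading term divides it; move 1 to the remainder.
  normal form = -a + b + 1.
The normal form is nonzero, so p ∉ I. Since p minus its normal form lies in I, I + (p) = I + (r) where r = -a + b + 1; decide whether this ideal is the whole ring.
Run Buchberger on G together with r (pairs among the g_i already reduce to 0 since G is a Gröbner basis):
g_1 = a**2 + b + 1, LT = a**2.
g_2 = b**2 - 3*a - 18/25*b - 43/25, LT = b**2.
r = -a + b + 1, LT = a.

S(g_1,r): lcm = a**2. S = a*b + a + b + 1.
  leading term a*b: subtract (-b)·r from a*b + a + b + 1 → b**2 + a + 2*b + 1
  leading term b**2: subtract (1)·g_2 from b**2 + a + 2*b + 1 → 4*a + 68/25*b + 68/25
  leading term a: subtract (-4)·r from 4*a + 68/25*b + 68/25 → 168/25*b + 168/25
  leading term b: no divisor's leading term divides it; move 168/25*b to the remainder.
  leading term 1: no divisor's leading term divides it; move 168/25 to the remainder.
  remainder 168/25*b + 168/25 ≠ 0; add m_4 = 168/25*b + 168/25 to the basis.

The other S-polynomials (S(g_1,g_2), S(g_2,r), S(g_1,m_4), S(g_2,m_4), S(r,m_4)) all reduce to 0 modulo the current basis, so we have a Gröbner basis.
Inter-reduce: drop elements whose leading term is divisible by another's, tail-reduce, and make monic.
Reduced Gröbner basis: {a, b + 1}.
The reduced Gröbner basis of I + (p) is {a, b + 1} ≠ {1}, a proper ideal, so the enlarged system stays consistent: p is independent of I, with normal form -a + b + 1.

Ideal membership is decidable via reduction modulo a Gröbner basis.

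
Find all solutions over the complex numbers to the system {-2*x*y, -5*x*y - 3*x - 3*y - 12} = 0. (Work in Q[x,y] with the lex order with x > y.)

{(0, -4), (-4, 0)}

Compute a lex Gröbner basis by Buchberger's algorithm.
f_1 = -2*x*y, LT = x*y.
f_2 = -5*x*y - 3*x - 3*y - 12, LT = x*y.

S(f_1,f_2): lcm = x*y. S = -3/5*x - 3/5*y - 12/5.
  leading term x: no divisor's leading term divides it; move -3/5*x to the remainder.
  leading term y: no divisor's leading term divides it; move -3/5*y to the remainder.
  leading term 1: no divisor's leading term divides it; move -12/5 to the remainder.
  remainder -3/5*x - 3/5*y - 12/5 ≠ 0; add h_3 = -3/5*x - 3/5*y - 12/5 to the basis.

S(f_1,h_3): lcm = x*y. S = -y**2 - 4*y.
  leading term y**2: no divisor's leading term divides it; move -y**2 to the remainder.
  leading term y: no divisor's leading term divides it; move -4*y to the remainder.
  remainder -y**2 - 4*y ≠ 0; add h_4 = -y**2 - 4*y to the basis.

The other S-polynomials (S(f_2,h_3), S(f_1,h_4), S(f_2,h_4), S(h_3,h_4)) all reduce to 0 modulo the current basis, so we have a Gröbner basis.
Inter-reduce: drop elements whose leading term is divisible by another's, tail-reduce, and make monic.
Reduced Gröbner basis: {x + y + 4, y**2 + 4*y}.

Since the basis is lex-ordered, y**2 + 4*y is univariate in y. Its roots are {-4, 0}. Back-substituting each root into the other basis elements fixes the other coordinates.
  y = -4: the earlier basis element becomes x = 0, giving x = 0 — point (0, -4).
  y = 0: the earlier basis element becomes x + 4 = 0, giving x = -4 — point (-4, 0).
Each listed point satisfies every original equation (direct substitution).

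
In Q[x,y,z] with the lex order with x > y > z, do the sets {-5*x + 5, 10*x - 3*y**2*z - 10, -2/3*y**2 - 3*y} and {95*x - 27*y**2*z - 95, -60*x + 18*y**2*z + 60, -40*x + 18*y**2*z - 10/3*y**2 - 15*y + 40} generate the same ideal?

Since reduced Gröbner bases are canonical representatives of ideals under a given ordering, it suffices to compute and compare them.
Buchberger on the first generating set:
f_1 = -5*x + 5, LT = x.
f_2 = 10*x - 3*y**2*z - 10, LT = x.
f_3 = -2/3*y**2 - 3*y, LT = y**2.

S(f_1,f_2): lcm = x. S = 3/10*y**2*z.
  leading term y**2*z: subtract (-9/20*z)·f_3 from 3/10*y**2*z → -27/20*y*z
  leading term y*z: no divisor's leading term divides it; move -27/20*y*z to the remainder.
  remainder -27/20*y*z ≠ 0; add g_4 = -27/20*y*z to the basis.

The other S-polynomials (S(f_1,f_3), S(f_2,f_3), S(f_1,g_4), S(f_2,g_4), S(f_3,g_4)) all reduce to 0 modulo the current basis, so we have a Gröbner basis.
Inter-reduce: drop elements whose leading term is divisible by another's, tail-reduce, and make monic.
Reduced Gröbner basis: {x - 1, y**2 + 9/2*y, y*z}.

Buchberger on the second generating set:
h_1 = 95*x - 27*y**2*z - 95, LT = x.
h_2 = -60*x + 18*y**2*z + 60, LT = x.
h_3 = -40*x + 18*y**2*z - 10/3*y**2 - 15*y + 40, LT = x.

S(h_1,h_2): lcm = x. S = 3/190*y**2*z.
  leading term y**2*z: no divisor's leading term divides it; move 3/190*y**2*z to the remainder.
  remainder 3/190*y**2*z ≠ 0; add k_4 = 3/190*y**2*z to the basis.

S(h_1,h_3): lcm = x. S = 63/380*y**2*z - 1/12*y**2 - 3/8*y.
  leading term y**2*z: subtract (21/2)·k_4 from 63/380*y**2*z - 1/12*y**2 - 3/8*y → -1/12*y**2 - 3/8*y
  leading term y**2: no divisor's leading term divides it; move -1/12*y**2 to the remainder.
  leading term y: no divisor's leading term divides it; move -3/8*y to the remainder.
  remainder -1/12*y**2 - 3/8*y ≠ 0; add k_5 = -1/12*y**2 - 3/8*y to the basis.

S(k_4,k_5): lcm = y**2*z. S = -9/2*y*z.
  leading term y*z: no divisor's leading term divides it; move -9/2*y*z to the remainder.
  remainder -9/2*y*z ≠ 0; add k_6 = -9/2*y*z to the basis.

The other S-polynomials (S(h_2,h_3), S(h_1,k_4), S(h_2,k_4), S(h_3,k_4), S(h_1,k_5), S(h_2,k_5), S(h_3,k_5), S(h_1,k_6), S(h_2,k_6), S(h_3,k_6), S(k_4,k_6), S(k_5,k_6)) all reduce to 0 modulo the current basis, so we have a Gröbner basis.
Inter-reduce: drop elements whose leading term is divisible by another's, tail-reduce, and make monic.
Reduced Gröbner basis: {x - 1, y**2 + 9/2*y, y*z}.

Same reduced basis, so the two generating sets span the same ideal.
The same test decides containment: I ⊆ J iff every generator of I reduces to 0 modulo a Gröbner basis of J.

Yes, the ideals are equal.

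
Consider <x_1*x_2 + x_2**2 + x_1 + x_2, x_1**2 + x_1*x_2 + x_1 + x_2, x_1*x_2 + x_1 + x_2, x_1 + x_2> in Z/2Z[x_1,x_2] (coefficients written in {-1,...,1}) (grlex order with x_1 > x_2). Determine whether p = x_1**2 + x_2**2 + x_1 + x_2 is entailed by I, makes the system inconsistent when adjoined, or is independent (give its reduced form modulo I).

x_1**2 + x_2**2 + x_1 + x_2 lies in I (it reduces to 0).

First compute the reduced Gröbner basis of I by Buchberger's algorithm.
f_1 = x_1*x_2 + x_2**2 + x_1 + x_2, LT = x_1*x_2.
f_2 = x_1**2 + x_1*x_2 + x_1 + x_2, LT = x_1**2.
f_3 = x_1*x_2 + x_1 + x_2, LT = x_1*x_2.
f_4 = x_1 + x_2, LT = x_1.

S(f_1,f_3): lcm = x_1*x_2. S = x_2**2.
  reduce S modulo (f_1, f_2, f_3, f_4):
  remainder x_2**2 ≠ 0; add h_5 = x_2**2 to the basis.

The other S-polynomials (S(f_1,f_2), S(f_1,f_4), S(f_2,f_3), S(f_2,f_4), S(f_3,f_4), S(f_1,h_5), S(f_2,h_5), S(f_3,h_5), S(f_4,h_5)) all reduce to 0 modulo the current basis, so we have a Gröbner basis.
Inter-reduce: drop elements whose leading term is divisible by another's, tail-reduce, and make monic.
Reduced Gröbner basis: {x_2**2, x_1 + x_2}.
Label its elements g_1 = x_2**2, g_2 = x_1 + x_2.

Reduce p = x_1**2 + x_2**2 + x_1 + x_2 modulo G:
  leading term x_1**2: subtract (x_1)·g_2 from x_1**2 + x_2**2 + x_1 + x_2 → x_1*x_2 + x_2**2 + x_1 + x_2
  leading term x_1*x_2: subtract (x_2)·g_2 from x_1*x_2 + x_2**2 + x_1 + x_2 → x_1 + x_2
  leading term x_1: subtract (1)·g_2 from x_1 + x_2 → 0
  normal form = 0.
Since the normal form is 0, p ∈ I.

Ideal membership is decidable via reduction modulo a Gröbner basis.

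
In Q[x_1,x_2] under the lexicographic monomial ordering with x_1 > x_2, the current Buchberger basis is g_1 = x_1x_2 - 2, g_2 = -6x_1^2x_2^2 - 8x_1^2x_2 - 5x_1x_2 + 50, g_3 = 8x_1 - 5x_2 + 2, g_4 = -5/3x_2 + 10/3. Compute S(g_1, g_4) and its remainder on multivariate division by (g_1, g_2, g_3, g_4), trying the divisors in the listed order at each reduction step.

S(g_1, g_4) = 2x_1 - 2; remainder on division = 0.

lcm(LM(g_1), LM(g_4)) = x_1x_2.
S = (lcm/LT(g_1))·g_1 − (lcm/LT(g_4))·g_4 = 2x_1 - 2.
Reduce S modulo (g_1, g_2, g_3, g_4) in that order:
  leading term x_1: subtract (1/4)·g_3 from 2x_1 - 2 → 5/4x_2 - 5/2
  leading term x_2: subtract (-3/4)·g_4 from 5/4x_2 - 5/2 → 0
The remainder is 0, so this S-polynomial contributes no new basis element.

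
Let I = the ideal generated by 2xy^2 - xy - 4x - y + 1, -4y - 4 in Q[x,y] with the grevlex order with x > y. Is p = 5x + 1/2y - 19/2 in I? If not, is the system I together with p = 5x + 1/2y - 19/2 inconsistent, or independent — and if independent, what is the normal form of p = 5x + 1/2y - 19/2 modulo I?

First compute the reduced Gröbner basis of I by Buchberger's algorithm.
f_1 = 2xy^2 - xy - 4x - y + 1, LT = xy^2.
f_2 = -4y - 4, LT = y.

S(f_1,f_2): lcm = xy^2. S = -3/2xy - 2x - 1/2y + 1/2.
  reduce S modulo (f_1, f_2):
  remainder -1/2x + 1 ≠ 0; add h_3 = -1/2x + 1 to the basis.

The other S-polynomials (S(f_1,h_3), S(f_2,h_3)) all reduce to 0 modulo the current basis, so we have a Gröbner basis.
Inter-reduce: drop elements whose leading term is divisible by another's, tail-reduce, and make monic.
Reduced Gröbner basis: {x - 2, y + 1}.
Label its elements g_1 = x - 2, g_2 = y + 1.

Reduce p = 5x + 1/2y - 19/2 modulo G:
  leading term x: subtract (5)·g_1 from 5x + 1/2y - 19/2 → 1/2y + 1/2
  leading term y: subtract (1/2)·g_2 from 1/2y + 1/2 → 0
  normal form = 0.
Since the normal form is 0, p ∈ I.

5x + 1/2y - 19/2 lies in I (it reduces to 0).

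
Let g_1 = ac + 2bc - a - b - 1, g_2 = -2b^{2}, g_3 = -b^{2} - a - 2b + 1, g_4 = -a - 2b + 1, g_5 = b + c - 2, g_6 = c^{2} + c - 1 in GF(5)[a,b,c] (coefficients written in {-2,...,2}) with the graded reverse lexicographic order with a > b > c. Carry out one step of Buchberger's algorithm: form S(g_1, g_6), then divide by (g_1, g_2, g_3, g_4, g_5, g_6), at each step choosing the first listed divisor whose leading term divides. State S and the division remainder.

S(g_1, g_6) = 2bc^{2} - 2ac - bc + a - c; remainder on division = 0.

lcm(LM(g_1), LM(g_6)) = ac^{2}.
S = (lcm/LT(g_1))·g_1 − (lcm/LT(g_6))·g_6 = 2bc^{2} - 2ac - bc + a - c.
Reduce S modulo (g_1, g_2, g_3, g_4, g_5, g_6) in that order:
  leading term bc^{2}: subtract (2c^{2})·g_5 from 2bc^{2} - 2ac - bc + a - c → -2c^{3} - 2ac - bc - c^{2} + a - c
  leading term c^{3}: subtract (-2c)·g_6 from -2c^{3} - 2ac - bc - c^{2} + a - c → -2ac - bc + c^{2} + a + 2c
  leading term ac: subtract (-2)·g_1 from -2ac - bc + c^{2} + a + 2c → -2bc + c^{2} - a - 2b + 2c - 2
  leading term bc: subtract (-2c)·g_5 from -2bc + c^{2} - a - 2b + 2c - 2 → -2c^{2} - a - 2b - 2c - 2
  leading term c^{2}: subtract (-2)·g_6 from -2c^{2} - a - 2b - 2c - 2 → -a - 2b + 1
  leading term a: subtract (1)·g_4 from -a - 2b + 1 → 0
The remainder is 0, so this S-polynomial contributes no new basis element.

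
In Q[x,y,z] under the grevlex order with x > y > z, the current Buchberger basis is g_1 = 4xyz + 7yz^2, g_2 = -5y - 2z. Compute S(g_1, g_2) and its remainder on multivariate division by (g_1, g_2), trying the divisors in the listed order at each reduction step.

lcm(LM(g_1), LM(g_2)) = xyz.
S = (lcm/LT(g_1))·g_1 − (lcm/LT(g_2))·g_2 = -2/5xz^2 + 7/4yz^2.
Reduce S modulo (g_1, g_2) in that order:
  leading term xz^2: no divisor's leading term divides it; move -2/5xz^2 to the remainder.
  leading term yz^2: subtract (-7/20z^2)·g_2 from 7/4yz^2 → -7/10z^3
  leading term z^3: no divisor's leading term divides it; move -7/10z^3 to the remainder.
The remainder -2/5xz^2 - 7/10z^3 is nonzero, so it would be added as the next basis element.

S(g_1, g_2) = -2/5xz^2 + 7/4yz^2; remainder on division = -2/5xz^2 - 7/10z^3.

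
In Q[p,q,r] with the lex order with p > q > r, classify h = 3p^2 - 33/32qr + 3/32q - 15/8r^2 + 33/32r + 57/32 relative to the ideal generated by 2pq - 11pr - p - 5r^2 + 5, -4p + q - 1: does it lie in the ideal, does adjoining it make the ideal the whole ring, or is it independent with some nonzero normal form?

3p^2 - 33/32qr + 3/32q - 15/8r^2 + 33/32r + 57/32 lies in I (it reduces to 0).

First compute the reduced Gröbner basis of I by Buchberger's algorithm.
f_1 = 2pq - 11pr - p - 5r^2 + 5, LT = pq.
f_2 = -4p + q - 1, LT = p.

S(f_1,f_2): lcm = pq. S = -11/2pr - 1/2p + 1/4q^2 - 1/4q - 5/2r^2 + 5/2.
  leading term pr: subtract (11/8r)·f_2 from -11/2pr - 1/2p + 1/4q^2 - 1/4q - 5/2r^2 + 5/2 → -1/2p + 1/4q^2 - 11/8qr - 1/4q - 5/2r^2 + 11/8r + 5/2
  leading term p: subtract (1/8)·f_2 from -1/2p + 1/4q^2 - 11/8qr - 1/4q - 5/2r^2 + 11/8r + 5/2 → 1/4q^2 - 11/8qr - 3/8q - 5/2r^2 + 11/8r + 21/8
  leading term q^2: no divisor's leading term divides it; move 1/4q^2 to the remainder.
  leading term qr: no divisor's leading term divides it; move -11/8qr to the remainder.
  leading term q: no divisor's leading term divides it; move -3/8q to the remainder.
  leading term r^2: no divisor's leading term divides it; move -5/2r^2 to the remainder.
  leading term r: no divisor's leading term divides it; move 11/8r to the remainder.
  leading term 1: no divisor's leading term divides it; move 21/8 to the remainder.
  remainder 1/4q^2 - 11/8qr - 3/8q - 5/2r^2 + 11/8r + 21/8 ≠ 0; add k_3 = 1/4q^2 - 11/8qr - 3/8q - 5/2r^2 + 11/8r + 21/8 to the basis.

S(f_1,k_3): lcm = pq^2. S = pq + 10pr^2 - 11/2pr - 21/2p - 5/2qr^2 + 5/2q.
  leading term pq: subtract (1/2)·f_1 from pq + 10pr^2 - 11/2pr - 21/2p - 5/2qr^2 + 5/2q → 10pr^2 - 10p - 5/2qr^2 + 5/2q + 5/2r^2 - 5/2
  leading term pr^2: subtract (-5/2r^2)·f_2 from 10pr^2 - 10p - 5/2qr^2 + 5/2q + 5/2r^2 - 5/2 → -10p + 5/2q - 5/2
  leading term p: subtract (5/2)·f_2 from -10p + 5/2q - 5/2 → 0
  remainder 0.

S(f_2,k_3): leading monomials are coprime, so the S-polynomial reduces to 0 (Buchberger's first criterion).
Every S-polynomial of the final basis reduces to 0, so we have a Gröbner basis.
Inter-reduce: drop elements whose leading term is divisible by another's, tail-reduce, and make monic.
Reduced Gröbner basis: {p - 1/4q + 1/4, q^2 - 11/2qr - 3/2q - 10r^2 + 11/2r + 21/2}.
Label its elements g_1 = p - 1/4q + 1/4, g_2 = q^2 - 11/2qr - 3/2q - 10r^2 + 11/2r + 21/2.

Reduce h = 3p^2 - 33/32qr + 3/32q - 15/8r^2 + 33/32r + 57/32 modulo G:
  leading term p^2: subtract (3p)·g_1 from 3p^2 - 33/32qr + 3/32q - 15/8r^2 + 33/32r + 57/32 → 3/4pq - 3/4p - 33/32qr + 3/32q - 15/8r^2 + 33/32r + 57/32
  leading term pq: subtract (3/4q)·g_1 from 3/4pq - 3/4p - 33/32qr + 3/32q - 15/8r^2 + 33/32r + 57/32 → -3/4p + 3/16q^2 - 33/32qr - 3/32q - 15/8r^2 + 33/32r + 57/32
  leading term p: subtract (-3/4)·g_1 from -3/4p + 3/16q^2 - 33/32qr - 3/32q - 15/8r^2 + 33/32r + 57/32 → 3/16q^2 - 33/32qr - 9/32q - 15/8r^2 + 33/32r + 63/32
  leading term q^2: subtract (3/16)·g_2 from 3/16q^2 - 33/32qr - 9/32q - 15/8r^2 + 33/32r + 63/32 → 0
  normal form = 0.
Since the normal form is 0, h ∈ I.

The remainder on division by a Gröbner basis is unique — it is the normal form.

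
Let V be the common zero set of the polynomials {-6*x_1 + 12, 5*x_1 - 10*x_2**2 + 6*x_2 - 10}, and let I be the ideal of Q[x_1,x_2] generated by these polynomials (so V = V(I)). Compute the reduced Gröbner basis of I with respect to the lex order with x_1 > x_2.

G = {x_1 - 2, x_2**2 - 3/5*x_2}

This is the nonlinear analogue of row-reducing a linear system.

f_1 = -6*x_1 + 12, LT = x_1.
f_2 = 5*x_1 - 10*x_2**2 + 6*x_2 - 10, LT = x_1.

S(f_1,f_2): lcm = x_1. S = 2*x_2**2 - 6/5*x_2.
  leading term x_2**2: no divisor's leading term divides it; move 2*x_2**2 to the remainder.
  leading term x_2: no divisor's leading term divides it; move -6/5*x_2 to the remainder.
  remainder 2*x_2**2 - 6/5*x_2 ≠ 0; add g_3 = 2*x_2**2 - 6/5*x_2 to the basis.

The other S-polynomials (S(f_1,g_3), S(f_2,g_3)) all reduce to 0 modulo the current basis, so we have a Gröbner basis.
Inter-reduce: drop elements whose leading term is divisible by another's, tail-reduce, and make monic.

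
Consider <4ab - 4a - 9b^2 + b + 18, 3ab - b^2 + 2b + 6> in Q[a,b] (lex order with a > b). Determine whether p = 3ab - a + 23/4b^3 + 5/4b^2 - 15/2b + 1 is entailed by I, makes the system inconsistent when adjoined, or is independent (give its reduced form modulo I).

First compute the reduced Gröbner basis of I by Buchberger's algorithm.
f_1 = 4ab - 4a - 9b^2 + b + 18, LT = ab.
f_2 = 3ab - b^2 + 2b + 6, LT = ab.

S(f_1,f_2): lcm = ab. S = -a - 23/12b^2 - 5/12b + 5/2.
  leading term a: no divisor's leading term divides it; move -a to the remainder.
  leading term b^2: no divisor's leading term divides it; move -23/12b^2 to the remainder.
  leading term b: no divisor's leading term divides it; move -5/12b to the remainder.
  leading term 1: no divisor's leading term divides it; move 5/2 to the remainder.
  remainder -a - 23/12b^2 - 5/12b + 5/2 ≠ 0; add h_3 = -a - 23/12b^2 - 5/12b + 5/2 to the basis.

S(f_1,h_3): lcm = ab. S = -a - 23/12b^3 - 8/3b^2 + 11/4b + 9/2.
  leading term a: subtract (1)·h_3 from -a - 23/12b^3 - 8/3b^2 + 11/4b + 9/2 → -23/12b^3 - 3/4b^2 + 19/6b + 2
  leading term b^3: no divisor's leading term divides it; move -23/12b^3 to the remainder.
  leading term b^2: no divisor's leading term divides it; move -3/4b^2 to the remainder.
  leading term b: no divisor's leading term divides it; move 19/6b to the remainder.
  leading term 1: no divisor's leading term divides it; move 2 to the remainder.
  remainder -23/12b^3 - 3/4b^2 + 19/6b + 2 ≠ 0; add h_4 = -23/12b^3 - 3/4b^2 + 19/6b + 2 to the basis.

The other S-polynomials (S(f_2,h_3), S(f_1,h_4), S(f_2,h_4), S(h_3,h_4)) all reduce to 0 modulo the current basis, so we have a Gröbner basis.
Inter-reduce: drop elements whose leading term is divisible by another's, tail-reduce, and make monic.
Reduced Gröbner basis: {a + 23/12b^2 + 5/12b - 5/2, b^3 + 9/23b^2 - 38/23b - 24/23}.
Label its elements g_1 = a + 23/12b^2 + 5/12b - 5/2, g_2 = b^3 + 9/23b^2 - 38/23b - 24/23.

Reduce p = 3ab - a + 23/4b^3 + 5/4b^2 - 15/2b + 1 modulo G:
  leading term ab: subtract (3b)·g_1 from 3ab - a + 23/4b^3 + 5/4b^2 - 15/2b + 1 → -a + 1
  leading term a: subtract (-1)·g_1 from -a + 1 → 23/12b^2 + 5/12b - 3/2
  leading term b^2: no divisor's leading term divides it; move 23/12b^2 to the remainder.
  leading term b: no divisor's leading term divides it; move 5/12b to the remainder.
  leading term 1: no divisor's leading term divides it; move -3/2 to the remainder.
  normal form = 23/12b^2 + 5/12b - 3/2.
The normal form is nonzero, so p ∉ I. Since p minus its normal form lies in I, I + (p) = I + (r) where r = 23/12b^2 + 5/12b - 3/2; decide whether this ideal is the whole ring.
Run Buchberger on G together with r (pairs among the g_i already reduce to 0 since G is a Gröbner basis):
g_1 = a + 23/12b^2 + 5/12b - 5/2, LT = a.
g_2 = b^3 + 9/23b^2 - 38/23b - 24/23, LT = b^3.
r = 23/12b^2 + 5/12b - 3/2, LT = b^2.

S(g_2,r): lcm = b^3. S = 4/23b^2 - 20/23b - 24/23.
  leading term b^2: subtract (48/529)·r from 4/23b^2 - 20/23b - 24/23 → -480/529b - 480/529
  leading term b: no divisor's leading term divides it; move -480/529b to the remainder.
  leading term 1: no divisor's leading term divides it; move -480/529 to the remainder.
  remainder -480/529b - 480/529 ≠ 0; add m_4 = -480/529b - 480/529 to the basis.

The other S-polynomials (S(g_1,g_2), S(g_1,r), S(g_1,m_4), S(g_2,m_4), S(r,m_4)) all reduce to 0 modulo the current basis, so we have a Gröbner basis.
Inter-reduce: drop elements whose leading term is divisible by another's, tail-reduce, and make monic.
Reduced Gröbner basis: {a - 1, b + 1}.
The reduced Gröbner basis of I + (p) is {a - 1, b + 1} ≠ {1}, a proper ideal, so the enlarged system stays consistent: p is independent of I, with normal form 23/12b^2 + 5/12b - 3/2.

The remainder on division by a Gröbner basis is unique — it is the normal form.

3ab - a + 23/4b^3 + 5/4b^2 - 15/2b + 1 is independent of I; its normal form modulo I is 23/12b^2 + 5/12b - 3/2.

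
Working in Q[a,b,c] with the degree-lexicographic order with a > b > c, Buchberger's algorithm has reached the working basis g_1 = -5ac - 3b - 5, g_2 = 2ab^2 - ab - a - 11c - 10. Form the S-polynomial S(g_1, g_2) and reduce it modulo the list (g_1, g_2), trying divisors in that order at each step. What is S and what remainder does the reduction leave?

lcm(LM(g_1), LM(g_2)) = ab^2c.
S = (lcm/LT(g_1))·g_1 − (lcm/LT(g_2))·g_2 = 1/2abc + 3/5b^3 + 1/2ac + b^2 + 11/2c^2 + 5c.
Reduce S modulo (g_1, g_2) in that order:
  leading term abc: subtract (-1/10b)·g_1 from 1/2abc + 3/5b^3 + 1/2ac + b^2 + 11/2c^2 + 5c → 3/5b^3 + 1/2ac + 7/10b^2 + 11/2c^2 - 1/2b + 5c
  leading term b^3: no divisor's leading term divides it; move 3/5b^3 to the remainder.
  leading term ac: subtract (-1/10)·g_1 from 1/2ac + 7/10b^2 + 11/2c^2 - 1/2b + 5c → 7/10b^2 + 11/2c^2 - 4/5b + 5c - 1/2
  leading term b^2: no divisor's leading term divides it; move 7/10b^2 to the remainder.
  leading term c^2: no divisor's leading term divides it; move 11/2c^2 to the remainder.
  leading term b: no divisor's leading term divides it; move -4/5b to the remainder.
  leading term c: no divisor's leading term divides it; move 5c to the remainder.
  leading term 1: no divisor's leading term divides it; move -1/2 to the remainder.
The remainder 3/5b^3 + 7/10b^2 + 11/2c^2 - 4/5b + 5c - 1/2 is nonzero, so it would be added as the next basis element.

S(g_1, g_2) = 1/2abc + 3/5b^3 + 1/2ac + b^2 + 11/2c^2 + 5c; remainder on division = 3/5b^3 + 7/10b^2 + 11/2c^2 - 4/5b + 5c - 1/2.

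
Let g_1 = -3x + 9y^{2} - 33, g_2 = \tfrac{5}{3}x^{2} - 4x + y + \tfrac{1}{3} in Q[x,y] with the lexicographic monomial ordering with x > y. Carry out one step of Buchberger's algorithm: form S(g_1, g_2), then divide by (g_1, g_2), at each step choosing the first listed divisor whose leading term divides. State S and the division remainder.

S(g_1, g_2) = -3xy^{2} + \tfrac{67}{5}x - \tfrac{3}{5}y - \tfrac{1}{5}; remainder on division = -9y^{4} + \tfrac{366}{5}y^{2} - \tfrac{3}{5}y - \tfrac{738}{5}.

lcm(LM(g_1), LM(g_2)) = x^{2}.
S = (lcm/LT(g_1))·g_1 − (lcm/LT(g_2))·g_2 = -3xy^{2} + \tfrac{67}{5}x - \tfrac{3}{5}y - \tfrac{1}{5}.
Reduce S modulo (g_1, g_2) in that order:
  leading term xy^{2}: subtract (y^{2})·g_1 from -3xy^{2} + \tfrac{67}{5}x - \tfrac{3}{5}y - \tfrac{1}{5} → \tfrac{67}{5}x - 9y^{4} + 33y^{2} - \tfrac{3}{5}y - \tfrac{1}{5}
  leading term x: subtract (-\tfrac{67}{15})·g_1 from \tfrac{67}{5}x - 9y^{4} + 33y^{2} - \tfrac{3}{5}y - \tfrac{1}{5} → -9y^{4} + \tfrac{366}{5}y^{2} - \tfrac{3}{5}y - \tfrac{738}{5}
  leading term y^{4}: no divisor's leading term divides it; move -9y^{4} to the remainder.
  leading term y^{2}: no divisor's leading term divides it; move \tfrac{366}{5}y^{2} to the remainder.
  leading term y: no divisor's leading term divides it; move -\tfrac{3}{5}y to the remainder.
  leading term 1: no divisor's leading term divides it; move -\tfrac{738}{5} to the remainder.
The remainder -9y^{4} + \tfrac{366}{5}y^{2} - \tfrac{3}{5}y - \tfrac{738}{5} is nonzero, so it would be added as the next basis element.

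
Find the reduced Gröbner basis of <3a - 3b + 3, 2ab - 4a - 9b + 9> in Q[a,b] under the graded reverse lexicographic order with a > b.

G = {b^2 - 15/2b + 13/2, a - b + 1}

f_1 = 3a - 3b + 3, LT = a.
f_2 = 2ab - 4a - 9b + 9, LT = ab.

S(f_1,f_2): lcm = ab. S = -b^2 + 2a + 11/2b - 9/2.
  leading term b^2: no divisor's leading term divides it; move -b^2 to the remainder.
  leading term a: subtract (2/3)·f_1 from 2a + 11/2b - 9/2 → 15/2b - 13/2
  leading term b: no divisor's leading term divides it; move 15/2b to the remainder.
  leading term 1: no divisor's leading term divides it; move -13/2 to the remainder.
  remainder -b^2 + 15/2b - 13/2 ≠ 0; add g_3 = -b^2 + 15/2b - 13/2 to the basis.

S(f_1,g_3): leading monomials are coprime, so the S-polynomial reduces to 0 (Buchberger's first criterion).
S(f_2,g_3): lcm = ab^2. S = 11/2ab - 9/2b^2 - 13/2a + 9/2b.
  leading term ab: subtract (11/6b)·f_1 from 11/2ab - 9/2b^2 - 13/2a + 9/2b → b^2 - 13/2a - b
  leading term b^2: subtract (-1)·g_3 from b^2 - 13/2a - b → -13/2a + 13/2b - 13/2
  leading term a: subtract (-13/6)·f_1 from -13/2a + 13/2b - 13/2 → 0
  remainder 0.

Every S-polynomial of the final basis reduces to 0, so we have a Gröbner basis.
Inter-reduce: drop elements whose leading term is divisible by another's, tail-reduce, and make monic.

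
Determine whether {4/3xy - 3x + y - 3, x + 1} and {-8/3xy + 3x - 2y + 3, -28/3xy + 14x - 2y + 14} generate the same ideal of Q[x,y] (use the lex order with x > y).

Since reduced Gröbner bases are canonical representatives of ideals under a given ordering, it suffices to compute and compare them.
Buchberger on the first generating set:
f_1 = 4/3xy - 3x + y - 3, LT = xy.
f_2 = x + 1, LT = x.

S(f_1,f_2): lcm = xy. S = -9/4x - 1/4y - 9/4.
  leading term x: subtract (-9/4)·f_2 from -9/4x - 1/4y - 9/4 → -1/4y
  leading term y: no divisor's leading term divides it; move -1/4y to the remainder.
  remainder -1/4y ≠ 0; add g_3 = -1/4y to the basis.

S(f_1,g_3): lcm = xy. S = -9/4x + 3/4y - 9/4.
  leading term x: subtract (-9/4)·f_2 from -9/4x + 3/4y - 9/4 → 3/4y
  leading term y: subtract (-3)·g_3 from 3/4y → 0
  remainder 0.

S(f_2,g_3): leading monomials are coprime, so the S-polynomial reduces to 0 (Buchberger's first criterion).
Every S-polynomial of the final basis reduces to 0, so we have a Gröbner basis.
Inter-reduce: drop elements whose leading term is divisible by another's, tail-reduce, and make monic.
Reduced Gröbner basis: {x + 1, y}.

Buchberger on the second generating set:
h_1 = -8/3xy + 3x - 2y + 3, LT = xy.
h_2 = -28/3xy + 14x - 2y + 14, LT = xy.

S(h_1,h_2): lcm = xy. S = 3/8x + 15/28y + 3/8.
  leading term x: no divisor's leading term divides it; move 3/8x to the remainder.
  leading term y: no divisor's leading term divides it; move 15/28y to the remainder.
  leading term 1: no divisor's leading term divides it; move 3/8 to the remainder.
  remainder 3/8x + 15/28y + 3/8 ≠ 0; add k_3 = 3/8x + 15/28y + 3/8 to the basis.

S(h_1,k_3): lcm = xy. S = -9/8x - 10/7y^2 - 1/4y - 9/8.
  leading term x: subtract (-3)·k_3 from -9/8x - 10/7y^2 - 1/4y - 9/8 → -10/7y^2 + 19/14y
  leading term y^2: no divisor's leading term divides it; move -10/7y^2 to the remainder.
  leading term y: no divisor's leading term divides it; move 19/14y to the remainder.
  remainder -10/7y^2 + 19/14y ≠ 0; add k_4 = -10/7y^2 + 19/14y to the basis.

S(h_2,k_3): lcm = xy. S = -3/2x - 10/7y^2 - 11/14y - 3/2.
  leading term x: subtract (-4)·k_3 from -3/2x - 10/7y^2 - 11/14y - 3/2 → -10/7y^2 + 19/14y
  leading term y^2: subtract (1)·k_4 from -10/7y^2 + 19/14y → 0
  remainder 0.

S(h_1,k_4): lcm = xy^2. S = -7/40xy + 3/4y^2 - 9/8y.
  leading term xy: subtract (21/320)·h_1 from -7/40xy + 3/4y^2 - 9/8y → -63/320x + 3/4y^2 - 159/160y - 63/320
  leading term x: subtract (-21/40)·k_3 from -63/320x + 3/4y^2 - 159/160y - 63/320 → 3/4y^2 - 57/80y
  leading term y^2: subtract (-21/40)·k_4 from 3/4y^2 - 57/80y → 0
  remainder 0.

S(h_2,k_4): lcm = xy^2. S = -11/20xy + 3/14y^2 - 3/2y.
  leading term xy: subtract (33/160)·h_1 from -11/20xy + 3/14y^2 - 3/2y → -99/160x + 3/14y^2 - 87/80y - 99/160
  leading term x: subtract (-33/20)·k_3 from -99/160x + 3/14y^2 - 87/80y - 99/160 → 3/14y^2 - 57/280y
  leading term y^2: subtract (-3/20)·k_4 from 3/14y^2 - 57/280y → 0
  remainder 0.

S(k_3,k_4): leading monomials are coprime, so the S-polynomial reduces to 0 (Buchberger's first criterion).
Every S-polynomial of the final basis reduces to 0, so we have a Gröbner basis.
Inter-reduce: drop elements whose leading term is divisible by another's, tail-reduce, and make monic.
Reduced Gröbner basis: {x + 10/7y + 1, y^2 - 19/20y}.

Since the reduced bases disagree, the two ideals are not the same.

No, the ideals differ.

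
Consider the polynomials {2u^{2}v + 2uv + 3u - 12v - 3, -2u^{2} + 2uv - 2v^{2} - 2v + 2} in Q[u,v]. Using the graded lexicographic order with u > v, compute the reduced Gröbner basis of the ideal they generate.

f_1 = 2u^{2}v + 2uv + 3u - 12v - 3, LT = u^{2}v.
f_2 = -2u^{2} + 2uv - 2v^{2} - 2v + 2, LT = u^{2}.

S(f_1,f_2): lcm = u^{2}v. S = uv^{2} - v^{3} + uv - v^{2} + \tfrac{3}{2}u - 5v - \tfrac{3}{2}.
  leading term uv^{2}: no divisor's leading term divides it; move uv^{2} to the remainder.
  leading term v^{3}: no divisor's leading term divides it; move -v^{3} to the remainder.
  leading term uv: no divisor's leading term divides it; move uv to the remainder.
  leading term v^{2}: no divisor's leading term divides it; move -v^{2} to the remainder.
  leading term u: no divisor's leading term divides it; move \tfrac{3}{2}u to the remainder.
  leading term v: no divisor's leading term divides it; move -5v to the remainder.
  leading term 1: no divisor's leading term divides it; move -\tfrac{3}{2} to the remainder.
  remainder uv^{2} - v^{3} + uv - v^{2} + \tfrac{3}{2}u - 5v - \tfrac{3}{2} ≠ 0; add g_3 = uv^{2} - v^{3} + uv - v^{2} + \tfrac{3}{2}u - 5v - \tfrac{3}{2} to the basis.

S(f_1,g_3): lcm = u^{2}v^{2}. S = uv^{3} - u^{2}v + 2uv^{2} - \tfrac{3}{2}u^{2} + \tfrac{13}{2}uv - 6v^{2} + \tfrac{3}{2}u - \tfrac{3}{2}v.
  leading term uv^{3}: subtract (v)·g_3 from uv^{3} - u^{2}v + 2uv^{2} - \tfrac{3}{2}u^{2} + \tfrac{13}{2}uv - 6v^{2} + \tfrac{3}{2}u - \tfrac{3}{2}v → v^{4} - u^{2}v + uv^{2} + v^{3} - \tfrac{3}{2}u^{2} + 5uv - v^{2} + \tfrac{3}{2}u
  leading term v^{4}: no divisor's leading term divides it; move v^{4} to the remainder.
  leading term u^{2}v: subtract (-\tfrac{1}{2})·f_1 from -u^{2}v + uv^{2} + v^{3} - \tfrac{3}{2}u^{2} + 5uv - v^{2} + \tfrac{3}{2}u → uv^{2} + v^{3} - \tfrac{3}{2}u^{2} + 6uv - v^{2} + 3u - 6v - \tfrac{3}{2}
  leading term uv^{2}: subtract (1)·g_3 from uv^{2} + v^{3} - \tfrac{3}{2}u^{2} + 6uv - v^{2} + 3u - 6v - \tfrac{3}{2} → 2v^{3} - \tfrac{3}{2}u^{2} + 5uv + \tfrac{3}{2}u - v
  leading term v^{3}: no divisor's leading term divides it; move 2v^{3} to the remainder.
  leading term u^{2}: subtract (\tfrac{3}{4})·f_2 from -\tfrac{3}{2}u^{2} + 5uv + \tfrac{3}{2}u - v → \tfrac{7}{2}uv + \tfrac{3}{2}v^{2} + \tfrac{3}{2}u + \tfrac{1}{2}v - \tfrac{3}{2}
  leading term uv: no divisor's leading term divides it; move \tfrac{7}{2}uv to the remainder.
  leading term v^{2}: no divisor's leading term divides it; move \tfrac{3}{2}v^{2} to the remainder.
  leading term u: no divisor's leading term divides it; move \tfrac{3}{2}u to the remainder.
  leading term v: no divisor's leading term divides it; move \tfrac{1}{2}v to the remainder.
  leading term 1: no divisor's leading term divides it; move -\tfrac{3}{2} to the remainder.
  remainder v^{4} + 2v^{3} + \tfrac{7}{2}uv + \tfrac{3}{2}v^{2} + \tfrac{3}{2}u + \tfrac{1}{2}v - \tfrac{3}{2} ≠ 0; add g_4 = v^{4} + 2v^{3} + \tfrac{7}{2}uv + \tfrac{3}{2}v^{2} + \tfrac{3}{2}u + \tfrac{1}{2}v - \tfrac{3}{2} to the basis.

The other S-polynomials (S(f_2,g_3), S(f_1,g_4), S(f_2,g_4), S(g_3,g_4)) all reduce to 0 modulo the current basis, so we have a Gröbner basis.
Inter-reduce: drop elements whose leading term is divisible by another's, tail-reduce, and make monic.

G = {v^{4} + 2v^{3} + \tfrac{7}{2}uv + \tfrac{3}{2}v^{2} + \tfrac{3}{2}u + \tfrac{1}{2}v - \tfrac{3}{2}, uv^{2} - v^{3} + uv - v^{2} + \tfrac{3}{2}u - 5v - \tfrac{3}{2}, u^{2} - uv + v^{2} + v - 1}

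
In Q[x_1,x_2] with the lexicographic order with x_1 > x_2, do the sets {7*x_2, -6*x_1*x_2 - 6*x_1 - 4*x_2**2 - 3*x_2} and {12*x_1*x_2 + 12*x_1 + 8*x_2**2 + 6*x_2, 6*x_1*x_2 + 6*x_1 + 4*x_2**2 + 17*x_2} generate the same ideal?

Yes, the ideals are equal.

Since reduced Gröbner bases are canonical representatives of ideals under a given ordering, it suffices to compute and compare them.
Buchberger on the first generating set:
f_1 = 7*x_2, LT = x_2.
f_2 = -6*x_1*x_2 - 6*x_1 - 4*x_2**2 - 3*x_2, LT = x_1*x_2.

S(f_1,f_2): lcm = x_1*x_2. S = -x_1 - 2/3*x_2**2 - 1/2*x_2.
  leading term x_1: no divisor's leading term divides it; move -x_1 to the remainder.
  leading term x_2**2: subtract (-2/21*x_2)·f_1 from -2/3*x_2**2 - 1/2*x_2 → -1/2*x_2
  leading term x_2: subtract (-1/14)·f_1 from -1/2*x_2 → 0
  remainder -x_1 ≠ 0; add g_3 = -x_1 to the basis.

The other S-polynomials (S(f_1,g_3), S(f_2,g_3)) all reduce to 0 modulo the current basis, so we have a Gröbner basis.
Inter-reduce: drop elements whose leading term is divisible by another's, tail-reduce, and make monic.
Reduced Gröbner basis: {x_1, x_2}.

Buchberger on the second generating set:
h_1 = 12*x_1*x_2 + 12*x_1 + 8*x_2**2 + 6*x_2, LT = x_1*x_2.
h_2 = 6*x_1*x_2 + 6*x_1 + 4*x_2**2 + 17*x_2, LT = x_1*x_2.

S(h_1,h_2): lcm = x_1*x_2. S = -7/3*x_2.
  leading term x_2: no divisor's leading term divides it; move -7/3*x_2 to the remainder.
  remainder -7/3*x_2 ≠ 0; add k_3 = -7/3*x_2 to the basis.

S(h_1,k_3): lcm = x_1*x_2. S = x_1 + 2/3*x_2**2 + 1/2*x_2.
  leading term x_1: no divisor's leading term divides it; move x_1 to the remainder.
  leading term x_2**2: subtract (-2/7*x_2)·k_3 from 2/3*x_2**2 + 1/2*x_2 → 1/2*x_2
  leading term x_2: subtract (-3/14)·k_3 from 1/2*x_2 → 0
  remainder x_1 ≠ 0; add k_4 = x_1 to the basis.

The other S-polynomials (S(h_2,k_3), S(h_1,k_4), S(h_2,k_4), S(k_3,k_4)) all reduce to 0 modulo the current basis, so we have a Gröbner basis.
Inter-reduce: drop elements whose leading term is divisible by another's, tail-reduce, and make monic.
Reduced Gröbner basis: {x_1, x_2}.

Same reduced basis, so the two generating sets span the same ideal.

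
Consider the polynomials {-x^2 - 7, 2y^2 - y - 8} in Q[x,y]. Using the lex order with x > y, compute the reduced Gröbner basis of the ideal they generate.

G = {x^2 + 7, y^2 - 1/2y - 4}

f_1 = -x^2 - 7, LT = x^2.
f_2 = 2y^2 - y - 8, LT = y^2.

The S-polynomials (S(f_1,f_2)) all reduce to 0 modulo the current basis, so we have a Gröbner basis.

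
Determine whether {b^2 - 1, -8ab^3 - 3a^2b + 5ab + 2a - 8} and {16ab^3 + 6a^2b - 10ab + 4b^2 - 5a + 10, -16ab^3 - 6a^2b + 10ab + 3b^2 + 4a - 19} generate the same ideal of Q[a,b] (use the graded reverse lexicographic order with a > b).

Since reduced Gröbner bases are canonical representatives of ideals under a given ordering, it suffices to compute and compare them.
Buchberger on the first generating set:
f_1 = b^2 - 1, LT = b^2.
f_2 = -8ab^3 - 3a^2b + 5ab + 2a - 8, LT = ab^3.

S(f_1,f_2): lcm = ab^3. S = -3/8a^2b - 3/8ab + 1/4a - 1.
  leading term a^2b: no divisor's leading term divides it; move -3/8a^2b to the remainder.
  leading term ab: no divisor's leading term divides it; move -3/8ab to the remainder.
  leading term a: no divisor's leading term divides it; move 1/4a to the remainder.
  leading term 1: no divisor's leading term divides it; move -1 to the remainder.
  remainder -3/8a^2b - 3/8ab + 1/4a - 1 ≠ 0; add g_3 = -3/8a^2b - 3/8ab + 1/4a - 1 to the basis.

S(f_1,g_3): lcm = a^2b^2. S = -ab^2 - a^2 + 2/3ab - 8/3b.
  leading term ab^2: subtract (-a)·f_1 from -ab^2 - a^2 + 2/3ab - 8/3b → -a^2 + 2/3ab - a - 8/3b
  leading term a^2: no divisor's leading term divides it; move -a^2 to the remainder.
  leading term ab: no divisor's leading term divides it; move 2/3ab to the remainder.
  leading term a: no divisor's leading term divides it; move -a to the remainder.
  leading term b: no divisor's leading term divides it; move -8/3b to the remainder.
  remainder -a^2 + 2/3ab - a - 8/3b ≠ 0; add g_4 = -a^2 + 2/3ab - a - 8/3b to the basis.

The other S-polynomials (S(f_2,g_3), S(f_1,g_4), S(f_2,g_4), S(g_3,g_4)) all reduce to 0 modulo the current basis, so we have a Gröbner basis.
Inter-reduce: drop elements whose leading term is divisible by another's, tail-reduce, and make monic.
Reduced Gröbner basis: {a^2 - 2/3ab + a + 8/3b, b^2 - 1}.

Buchberger on the second generating set:
h_1 = 16ab^3 + 6a^2b - 10ab + 4b^2 - 5a + 10, LT = ab^3.
h_2 = -16ab^3 - 6a^2b + 10ab + 3b^2 + 4a - 19, LT = ab^3.

S(h_1,h_2): lcm = ab^3. S = 7/16b^2 - 1/16a - 9/16.
  leading term b^2: no divisor's leading term divides it; move 7/16b^2 to the remainder.
  leading term a: no divisor's leading term divides it; move -1/16a to the remainder.
  leading term 1: no divisor's leading term divides it; move -9/16 to the remainder.
  remainder 7/16b^2 - 1/16a - 9/16 ≠ 0; add k_3 = 7/16b^2 - 1/16a - 9/16 to the basis.

S(h_1,k_3): lcm = ab^3. S = 29/56a^2b + 37/56ab + 1/4b^2 - 5/16a + 5/8.
  leading term a^2b: no divisor's leading term divides it; move 29/56a^2b to the remainder.
  leading term ab: no divisor's leading term divides it; move 37/56ab to the remainder.
  leading term b^2: subtract (4/7)·k_3 from 1/4b^2 - 5/16a + 5/8 → -31/112a + 53/56
  leading term a: no divisor's leading term divides it; move -31/112a to the remainder.
  leading term 1: no divisor's leading term divides it; move 53/56 to the remainder.
  remainder 29/56a^2b + 37/56ab - 31/112a + 53/56 ≠ 0; add k_4 = 29/56a^2b + 37/56ab - 31/112a + 53/56 to the basis.

S(k_3,k_4): lcm = a^2b^2. S = -1/7a^3 - 37/29ab^2 - 9/7a^2 + 31/58ab - 53/29b.
  leading term a^3: no divisor's leading term divides it; move -1/7a^3 to the remainder.
  leading term ab^2: subtract (-592/203a)·k_3 from -37/29ab^2 - 9/7a^2 + 31/58ab - 53/29b → -298/203a^2 + 31/58ab - 333/203a - 53/29b
  leading term a^2: no divisor's leading term divides it; move -298/203a^2 to the remainder.
  leading term ab: no divisor's leading term divides it; move 31/58ab to the remainder.
  leading term a: no divisor's leading term divides it; move -333/203a to the remainder.
  leading term b: no divisor's leading term divides it; move -53/29b to the remainder.
  remainder -1/7a^3 - 298/203a^2 + 31/58ab - 333/203a - 53/29b ≠ 0; add k_5 = -1/7a^3 - 298/203a^2 + 31/58ab - 333/203a - 53/29b to the basis.

The other S-polynomials (S(h_2,k_3), S(h_1,k_4), S(h_2,k_4), S(h_1,k_5), S(h_2,k_5), S(k_3,k_5), S(k_4,k_5)) all reduce to 0 modulo the current basis, so we have a Gröbner basis.
Inter-reduce: drop elements whose leading term is divisible by another's, tail-reduce, and make monic.
Reduced Gröbner basis: {a^3 + 298/29a^2 - 217/58ab + 333/29a + 371/29b, a^2b + 37/29ab - 31/58a + 53/29, b^2 - 1/7a - 9/7}.

Since the reduced bases disagree, the two ideals are not the same.

No, the ideals differ.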